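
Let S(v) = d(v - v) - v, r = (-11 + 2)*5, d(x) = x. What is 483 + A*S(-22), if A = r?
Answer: -507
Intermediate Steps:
r = -45 (r = -9*5 = -45)
A = -45
S(v) = -v (S(v) = (v - v) - v = 0 - v = -v)
483 + A*S(-22) = 483 - (-45)*(-22) = 483 - 45*22 = 483 - 990 = -507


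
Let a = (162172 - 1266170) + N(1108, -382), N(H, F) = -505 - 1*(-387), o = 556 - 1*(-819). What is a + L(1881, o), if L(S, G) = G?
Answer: -1102741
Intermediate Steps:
o = 1375 (o = 556 + 819 = 1375)
N(H, F) = -118 (N(H, F) = -505 + 387 = -118)
a = -1104116 (a = (162172 - 1266170) - 118 = -1103998 - 118 = -1104116)
a + L(1881, o) = -1104116 + 1375 = -1102741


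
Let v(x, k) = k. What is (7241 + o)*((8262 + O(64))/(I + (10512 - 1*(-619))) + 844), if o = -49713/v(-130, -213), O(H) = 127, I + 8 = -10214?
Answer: 137196332990/21513 ≈ 6.3774e+6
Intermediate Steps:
I = -10222 (I = -8 - 10214 = -10222)
o = 16571/71 (o = -49713/(-213) = -49713*(-1/213) = 16571/71 ≈ 233.39)
(7241 + o)*((8262 + O(64))/(I + (10512 - 1*(-619))) + 844) = (7241 + 16571/71)*((8262 + 127)/(-10222 + (10512 - 1*(-619))) + 844) = 530682*(8389/(-10222 + (10512 + 619)) + 844)/71 = 530682*(8389/(-10222 + 11131) + 844)/71 = 530682*(8389/909 + 844)/71 = (530682/71)*(775585/909) = 137196332990/21513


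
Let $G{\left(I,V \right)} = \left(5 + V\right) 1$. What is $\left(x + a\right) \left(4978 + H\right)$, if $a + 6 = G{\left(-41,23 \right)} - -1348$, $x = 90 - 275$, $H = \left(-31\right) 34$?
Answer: $4649940$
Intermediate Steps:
$H = -1054$
$x = -185$ ($x = 90 - 275 = -185$)
$G{\left(I,V \right)} = 5 + V$
$a = 1370$ ($a = -6 + \left(\left(5 + 23\right) - -1348\right) = -6 + \left(28 + 1348\right) = -6 + 1376 = 1370$)
$\left(x + a\right) \left(4978 + H\right) = \left(-185 + 1370\right) \left(4978 - 1054\right) = 1185 \cdot 3924 = 4649940$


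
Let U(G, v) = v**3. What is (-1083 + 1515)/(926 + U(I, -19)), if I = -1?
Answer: -432/5933 ≈ -0.072813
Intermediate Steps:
(-1083 + 1515)/(926 + U(I, -19)) = (-1083 + 1515)/(926 + (-19)**3) = 432/(926 - 6859) = 432/(-5933) = 432*(-1/5933) = -432/5933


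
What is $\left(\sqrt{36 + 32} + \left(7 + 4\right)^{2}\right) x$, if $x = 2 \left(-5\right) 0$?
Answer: $0$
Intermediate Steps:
$x = 0$ ($x = \left(-10\right) 0 = 0$)
$\left(\sqrt{36 + 32} + \left(7 + 4\right)^{2}\right) x = \left(\sqrt{36 + 32} + \left(7 + 4\right)^{2}\right) 0 = \left(\sqrt{68} + 11^{2}\right) 0 = \left(2 \sqrt{17} + 121\right) 0 = \left(121 + 2 \sqrt{17}\right) 0 = 0$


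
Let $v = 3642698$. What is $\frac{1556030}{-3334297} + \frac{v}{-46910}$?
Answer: $- \frac{6109415190303}{78205936135} \approx -78.12$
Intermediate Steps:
$\frac{1556030}{-3334297} + \frac{v}{-46910} = \frac{1556030}{-3334297} + \frac{3642698}{-46910} = 1556030 \left(- \frac{1}{3334297}\right) + 3642698 \left(- \frac{1}{46910}\right) = - \frac{1556030}{3334297} - \frac{1821349}{23455} = - \frac{6109415190303}{78205936135}$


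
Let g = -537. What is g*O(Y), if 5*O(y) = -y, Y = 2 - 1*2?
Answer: 0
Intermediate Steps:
Y = 0 (Y = 2 - 2 = 0)
O(y) = -y/5 (O(y) = (-y)/5 = -y/5)
g*O(Y) = -(-537)*0/5 = -537*0 = 0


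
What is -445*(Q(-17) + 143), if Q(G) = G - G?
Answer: -63635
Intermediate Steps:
Q(G) = 0
-445*(Q(-17) + 143) = -445*(0 + 143) = -445*143 = -63635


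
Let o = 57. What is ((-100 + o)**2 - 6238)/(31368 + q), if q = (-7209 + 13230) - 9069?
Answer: -1463/9440 ≈ -0.15498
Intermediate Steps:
q = -3048 (q = 6021 - 9069 = -3048)
((-100 + o)**2 - 6238)/(31368 + q) = ((-100 + 57)**2 - 6238)/(31368 - 3048) = ((-43)**2 - 6238)/28320 = (1849 - 6238)*(1/28320) = -4389*1/28320 = -1463/9440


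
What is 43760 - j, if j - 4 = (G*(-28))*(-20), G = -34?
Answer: 62796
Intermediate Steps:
j = -19036 (j = 4 - 34*(-28)*(-20) = 4 + 952*(-20) = 4 - 19040 = -19036)
43760 - j = 43760 - 1*(-19036) = 43760 + 19036 = 62796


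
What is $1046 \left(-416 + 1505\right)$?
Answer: $1139094$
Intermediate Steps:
$1046 \left(-416 + 1505\right) = 1046 \cdot 1089 = 1139094$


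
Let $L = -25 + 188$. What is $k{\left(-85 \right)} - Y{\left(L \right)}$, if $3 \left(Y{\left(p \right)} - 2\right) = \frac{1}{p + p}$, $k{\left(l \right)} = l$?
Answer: $- \frac{85087}{978} \approx -87.001$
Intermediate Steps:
$L = 163$
$Y{\left(p \right)} = 2 + \frac{1}{6 p}$ ($Y{\left(p \right)} = 2 + \frac{1}{3 \left(p + p\right)} = 2 + \frac{1}{3 \cdot 2 p} = 2 + \frac{\frac{1}{2} \frac{1}{p}}{3} = 2 + \frac{1}{6 p}$)
$k{\left(-85 \right)} - Y{\left(L \right)} = -85 - \left(2 + \frac{1}{6 \cdot 163}\right) = -85 - \left(2 + \frac{1}{6} \cdot \frac{1}{163}\right) = -85 - \left(2 + \frac{1}{978}\right) = -85 - \frac{1957}{978} = - \frac{85087}{978}$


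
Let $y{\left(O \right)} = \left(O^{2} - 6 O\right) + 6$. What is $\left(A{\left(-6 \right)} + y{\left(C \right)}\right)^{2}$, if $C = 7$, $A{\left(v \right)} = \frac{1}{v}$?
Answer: $\frac{5929}{36} \approx 164.69$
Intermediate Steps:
$y{\left(O \right)} = 6 + O^{2} - 6 O$
$\left(A{\left(-6 \right)} + y{\left(C \right)}\right)^{2} = \left(\frac{1}{-6} + \left(6 + 7^{2} - 42\right)\right)^{2} = \left(- \frac{1}{6} + \left(6 + 49 - 42\right)\right)^{2} = \left(- \frac{1}{6} + 13\right)^{2} = \left(\frac{77}{6}\right)^{2} = \frac{5929}{36}$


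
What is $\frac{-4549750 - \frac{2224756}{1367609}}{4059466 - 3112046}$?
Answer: $- \frac{3111140636253}{647850059390} \approx -4.8023$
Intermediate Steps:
$\frac{-4549750 - \frac{2224756}{1367609}}{4059466 - 3112046} = \frac{-4549750 - \frac{2224756}{1367609}}{947420} = \left(-4549750 - \frac{2224756}{1367609}\right) \frac{1}{947420} = \left(- \frac{6222281272506}{1367609}\right) \frac{1}{947420} = - \frac{3111140636253}{647850059390}$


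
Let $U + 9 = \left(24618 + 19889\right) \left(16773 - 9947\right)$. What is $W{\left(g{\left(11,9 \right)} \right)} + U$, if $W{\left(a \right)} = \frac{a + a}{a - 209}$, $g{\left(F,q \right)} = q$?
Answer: $\frac{30380477291}{100} \approx 3.038 \cdot 10^{8}$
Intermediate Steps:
$U = 303804773$ ($U = -9 + \left(24618 + 19889\right) \left(16773 - 9947\right) = -9 + 44507 \cdot 6826 = -9 + 303804782 = 303804773$)
$W{\left(a \right)} = \frac{2 a}{-209 + a}$
$W{\left(g{\left(11,9 \right)} \right)} + U = 2 \cdot 9 \frac{1}{-209 + 9} + 303804773 = 2 \cdot 9 \frac{1}{-200} + 303804773 = 2 \cdot 9 \left(- \frac{1}{200}\right) + 303804773 = - \frac{9}{100} + 303804773 = \frac{30380477291}{100}$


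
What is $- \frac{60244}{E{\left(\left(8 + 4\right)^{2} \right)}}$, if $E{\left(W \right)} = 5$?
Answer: $- \frac{60244}{5} \approx -12049.0$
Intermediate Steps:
$- \frac{60244}{E{\left(\left(8 + 4\right)^{2} \right)}} = - \frac{60244}{5}$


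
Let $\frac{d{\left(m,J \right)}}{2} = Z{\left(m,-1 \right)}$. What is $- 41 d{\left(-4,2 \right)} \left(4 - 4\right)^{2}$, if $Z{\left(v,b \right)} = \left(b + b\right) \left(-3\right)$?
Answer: $0$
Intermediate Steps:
$Z{\left(v,b \right)} = - 6 b$ ($Z{\left(v,b \right)} = 2 b \left(-3\right) = - 6 b$)
$d{\left(m,J \right)} = 12$ ($d{\left(m,J \right)} = 2 \left(\left(-6\right) \left(-1\right)\right) = 2 \cdot 6 = 12$)
$- 41 d{\left(-4,2 \right)} \left(4 - 4\right)^{2} = \left(-41\right) 12 \left(4 - 4\right)^{2} = - 492 \cdot 0^{2} = \left(-492\right) 0 = 0$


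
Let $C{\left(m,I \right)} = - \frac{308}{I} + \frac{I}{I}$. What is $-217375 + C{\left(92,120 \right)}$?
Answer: $- \frac{6521297}{30} \approx -2.1738 \cdot 10^{5}$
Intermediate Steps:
$C{\left(m,I \right)} = 1 - \frac{308}{I}$ ($C{\left(m,I \right)} = - \frac{308}{I} + 1 = 1 - \frac{308}{I}$)
$-217375 + C{\left(92,120 \right)} = -217375 + \frac{-308 + 120}{120} = -217375 + \frac{1}{120} \left(-188\right) = -217375 - \frac{47}{30} = - \frac{6521297}{30}$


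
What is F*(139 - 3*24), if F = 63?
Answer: 4221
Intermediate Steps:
F*(139 - 3*24) = 63*(139 - 3*24) = 63*(139 - 72) = 63*67 = 4221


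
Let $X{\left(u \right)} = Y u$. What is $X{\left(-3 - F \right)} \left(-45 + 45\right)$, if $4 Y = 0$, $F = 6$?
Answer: $0$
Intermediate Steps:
$Y = 0$ ($Y = \frac{1}{4} \cdot 0 = 0$)
$X{\left(u \right)} = 0$ ($X{\left(u \right)} = 0 u = 0$)
$X{\left(-3 - F \right)} \left(-45 + 45\right) = 0 \left(-45 + 45\right) = 0 \cdot 0 = 0$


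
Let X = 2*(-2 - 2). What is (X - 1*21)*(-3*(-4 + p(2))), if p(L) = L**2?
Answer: 0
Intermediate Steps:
X = -8 (X = 2*(-4) = -8)
(X - 1*21)*(-3*(-4 + p(2))) = (-8 - 1*21)*(-3*(-4 + 2**2)) = (-8 - 21)*(-3*(-4 + 4)) = -(-87)*0 = -29*0 = 0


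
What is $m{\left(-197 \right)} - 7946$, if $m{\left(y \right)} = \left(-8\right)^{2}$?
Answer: $-7882$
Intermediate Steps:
$m{\left(y \right)} = 64$
$m{\left(-197 \right)} - 7946 = 64 - 7946 = -7882$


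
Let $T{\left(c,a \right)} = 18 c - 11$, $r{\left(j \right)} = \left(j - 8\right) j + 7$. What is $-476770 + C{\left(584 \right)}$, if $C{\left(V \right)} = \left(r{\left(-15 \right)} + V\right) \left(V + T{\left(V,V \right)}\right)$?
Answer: $9898790$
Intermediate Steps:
$r{\left(j \right)} = 7 + j \left(-8 + j\right)$ ($r{\left(j \right)} = \left(-8 + j\right) j + 7 = j \left(-8 + j\right) + 7 = 7 + j \left(-8 + j\right)$)
$T{\left(c,a \right)} = -11 + 18 c$
$C{\left(V \right)} = \left(-11 + 19 V\right) \left(352 + V\right)$ ($C{\left(V \right)} = \left(\left(7 + \left(-15\right)^{2} - -120\right) + V\right) \left(V + \left(-11 + 18 V\right)\right) = \left(\left(7 + 225 + 120\right) + V\right) \left(-11 + 19 V\right) = \left(352 + V\right) \left(-11 + 19 V\right) = \left(-11 + 19 V\right) \left(352 + V\right)$)
$-476770 + C{\left(584 \right)} = -476770 + \left(-3872 + 19 \cdot 584^{2} + 6677 \cdot 584\right) = -476770 + \left(-3872 + 19 \cdot 341056 + 3899368\right) = -476770 + \left(-3872 + 6480064 + 3899368\right) = -476770 + 10375560 = 9898790$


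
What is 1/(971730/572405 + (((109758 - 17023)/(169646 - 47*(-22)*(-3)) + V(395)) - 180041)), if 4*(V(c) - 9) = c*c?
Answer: -19066123664/2688771405752589 ≈ -7.0910e-6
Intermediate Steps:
V(c) = 9 + c**2/4 (V(c) = 9 + (c*c)/4 = 9 + c**2/4)
1/(971730/572405 + (((109758 - 17023)/(169646 - 47*(-22)*(-3)) + V(395)) - 180041)) = 1/(971730/572405 + (((109758 - 17023)/(169646 - 47*(-22)*(-3)) + (9 + (1/4)*395**2)) - 180041)) = 1/(971730*(1/572405) + ((92735/(169646 + 1034*(-3)) + (9 + (1/4)*156025)) - 180041)) = 1/(194346/114481 + ((92735/(169646 - 3102) + (9 + 156025/4)) - 180041)) = 1/(194346/114481 + ((92735/166544 + 156061/4) - 180041)) = 1/(194346/114481 + (6497848531/166544 - 180041)) = 1/(194346/114481 - 23486899773/166544) = 1/(-2688771405752589/19066123664) = -19066123664/2688771405752589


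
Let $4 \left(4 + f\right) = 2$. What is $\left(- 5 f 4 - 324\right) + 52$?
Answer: $-202$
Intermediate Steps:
$f = - \frac{7}{2}$ ($f = -4 + \frac{1}{4} \cdot 2 = -4 + \frac{1}{2} = - \frac{7}{2} \approx -3.5$)
$\left(- 5 f 4 - 324\right) + 52 = \left(\left(-5\right) \left(- \frac{7}{2}\right) 4 - 324\right) + 52 = \left(\frac{35}{2} \cdot 4 - 324\right) + 52 = \left(70 - 324\right) + 52 = -254 + 52 = -202$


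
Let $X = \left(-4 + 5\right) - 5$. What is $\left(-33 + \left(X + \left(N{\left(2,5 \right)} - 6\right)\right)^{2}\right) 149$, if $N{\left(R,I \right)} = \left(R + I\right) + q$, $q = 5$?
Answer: $-4321$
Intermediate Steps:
$X = -4$ ($X = 1 - 5 = -4$)
$N{\left(R,I \right)} = 5 + I + R$ ($N{\left(R,I \right)} = \left(R + I\right) + 5 = \left(I + R\right) + 5 = 5 + I + R$)
$\left(-33 + \left(X + \left(N{\left(2,5 \right)} - 6\right)\right)^{2}\right) 149 = \left(-33 + \left(-4 + \left(\left(5 + 5 + 2\right) - 6\right)\right)^{2}\right) 149 = \left(-33 + \left(-4 + \left(12 - 6\right)\right)^{2}\right) 149 = \left(-33 + \left(-4 + 6\right)^{2}\right) 149 = \left(-33 + 2^{2}\right) 149 = \left(-33 + 4\right) 149 = \left(-29\right) 149 = -4321$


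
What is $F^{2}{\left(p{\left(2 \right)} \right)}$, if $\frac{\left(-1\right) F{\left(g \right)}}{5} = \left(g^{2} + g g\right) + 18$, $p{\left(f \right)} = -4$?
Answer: $62500$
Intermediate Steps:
$F{\left(g \right)} = -90 - 10 g^{2}$ ($F{\left(g \right)} = - 5 \left(\left(g^{2} + g g\right) + 18\right) = - 5 \left(\left(g^{2} + g^{2}\right) + 18\right) = - 5 \left(2 g^{2} + 18\right) = - 5 \left(18 + 2 g^{2}\right) = -90 - 10 g^{2}$)
$F^{2}{\left(p{\left(2 \right)} \right)} = \left(-90 - 10 \left(-4\right)^{2}\right)^{2} = \left(-90 - 160\right)^{2} = \left(-250\right)^{2} = 62500$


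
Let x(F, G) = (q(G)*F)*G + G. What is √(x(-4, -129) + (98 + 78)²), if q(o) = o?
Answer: I*√35717 ≈ 188.99*I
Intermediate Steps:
x(F, G) = G + F*G² (x(F, G) = (G*F)*G + G = (F*G)*G + G = F*G² + G = G + F*G²)
√(x(-4, -129) + (98 + 78)²) = √(-129*(1 - 4*(-129)) + (98 + 78)²) = √(-129*(1 + 516) + 176²) = √(-129*517 + 30976) = √(-66693 + 30976) = √(-35717) = I*√35717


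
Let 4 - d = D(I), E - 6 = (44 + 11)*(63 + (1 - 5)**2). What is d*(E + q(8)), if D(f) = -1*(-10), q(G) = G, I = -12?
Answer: -26154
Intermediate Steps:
D(f) = 10
E = 4351 (E = 6 + (44 + 11)*(63 + (1 - 5)**2) = 6 + 55*(63 + (-4)**2) = 6 + 55*(63 + 16) = 6 + 55*79 = 6 + 4345 = 4351)
d = -6 (d = 4 - 1*10 = 4 - 10 = -6)
d*(E + q(8)) = -6*(4351 + 8) = -6*4359 = -26154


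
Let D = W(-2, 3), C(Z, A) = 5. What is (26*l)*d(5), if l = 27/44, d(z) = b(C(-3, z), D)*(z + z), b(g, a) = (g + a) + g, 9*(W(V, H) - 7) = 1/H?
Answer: 29900/11 ≈ 2718.2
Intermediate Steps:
W(V, H) = 7 + 1/(9*H)
D = 190/27 (D = 7 + (⅑)/3 = 7 + (⅑)*(⅓) = 7 + 1/27 = 190/27 ≈ 7.0370)
b(g, a) = a + 2*g (b(g, a) = (a + g) + g = a + 2*g)
d(z) = 920*z/27 (d(z) = (190/27 + 2*5)*(z + z) = (190/27 + 10)*(2*z) = 460*(2*z)/27 = 920*z/27)
l = 27/44 (l = 27*(1/44) = 27/44 ≈ 0.61364)
(26*l)*d(5) = (26*(27/44))*((920/27)*5) = (351/22)*(4600/27) = 29900/11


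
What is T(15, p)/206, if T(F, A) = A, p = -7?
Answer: -7/206 ≈ -0.033981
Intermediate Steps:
T(15, p)/206 = -7/206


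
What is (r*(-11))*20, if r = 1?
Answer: -220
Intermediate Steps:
(r*(-11))*20 = (1*(-11))*20 = -11*20 = -220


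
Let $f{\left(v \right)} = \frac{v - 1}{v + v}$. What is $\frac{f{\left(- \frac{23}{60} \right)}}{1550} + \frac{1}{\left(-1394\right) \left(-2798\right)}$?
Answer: $\frac{40475687}{34762421950} \approx 0.0011644$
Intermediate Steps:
$f{\left(v \right)} = \frac{-1 + v}{2 v}$
$\frac{f{\left(- \frac{23}{60} \right)}}{1550} + \frac{1}{\left(-1394\right) \left(-2798\right)} = \frac{\frac{1}{2} \frac{1}{\left(-23\right) \frac{1}{60}} \left(-1 - \frac{23}{60}\right)}{1550} + \frac{1}{\left(-1394\right) \left(-2798\right)} = \frac{-1 - \frac{23}{60}}{2 \left(\left(-23\right) \frac{1}{60}\right)} \frac{1}{1550} - - \frac{1}{3900412} = \frac{-1 - \frac{23}{60}}{2 \left(- \frac{23}{60}\right)} \frac{1}{1550} + \frac{1}{3900412} = \frac{1}{2} \left(- \frac{60}{23}\right) \left(- \frac{83}{60}\right) \frac{1}{1550} + \frac{1}{3900412} = \frac{83}{46} \cdot \frac{1}{1550} + \frac{1}{3900412} = \frac{83}{71300} + \frac{1}{3900412} = \frac{40475687}{34762421950}$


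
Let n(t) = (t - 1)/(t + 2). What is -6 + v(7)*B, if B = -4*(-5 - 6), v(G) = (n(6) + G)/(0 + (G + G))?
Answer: 503/28 ≈ 17.964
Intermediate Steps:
n(t) = (-1 + t)/(2 + t)
v(G) = (5/8 + G)/(2*G) (v(G) = ((-1 + 6)/(2 + 6) + G)/(0 + (G + G)) = (5/8 + G)/(0 + 2*G) = ((1/8)*5 + G)/((2*G)) = (5/8 + G)*(1/(2*G)) = (5/8 + G)/(2*G))
B = 44 (B = -4*(-11) = 44)
-6 + v(7)*B = -6 + ((1/16)*(5 + 8*7)/7)*44 = -6 + ((1/16)*(1/7)*(5 + 56))*44 = -6 + ((1/16)*(1/7)*61)*44 = -6 + (61/112)*44 = -6 + 671/28 = 503/28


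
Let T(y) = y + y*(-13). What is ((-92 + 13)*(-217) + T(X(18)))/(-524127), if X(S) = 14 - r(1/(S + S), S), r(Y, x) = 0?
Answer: -16975/524127 ≈ -0.032387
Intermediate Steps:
X(S) = 14 (X(S) = 14 - 1*0 = 14 + 0 = 14)
T(y) = -12*y (T(y) = y - 13*y = -12*y)
((-92 + 13)*(-217) + T(X(18)))/(-524127) = ((-92 + 13)*(-217) - 12*14)/(-524127) = (-79*(-217) - 168)*(-1/524127) = (17143 - 168)*(-1/524127) = 16975*(-1/524127) = -16975/524127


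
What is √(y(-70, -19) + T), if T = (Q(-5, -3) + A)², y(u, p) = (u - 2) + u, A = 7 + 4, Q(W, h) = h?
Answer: I*√78 ≈ 8.8318*I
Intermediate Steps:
A = 11
y(u, p) = -2 + 2*u (y(u, p) = (-2 + u) + u = -2 + 2*u)
T = 64 (T = (-3 + 11)² = 8² = 64)
√(y(-70, -19) + T) = √((-2 + 2*(-70)) + 64) = √((-2 - 140) + 64) = √(-142 + 64) = √(-78) = I*√78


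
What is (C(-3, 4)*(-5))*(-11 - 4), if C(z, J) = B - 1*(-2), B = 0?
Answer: 150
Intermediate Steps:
C(z, J) = 2 (C(z, J) = 0 - 1*(-2) = 0 + 2 = 2)
(C(-3, 4)*(-5))*(-11 - 4) = (2*(-5))*(-11 - 4) = -10*(-15) = 150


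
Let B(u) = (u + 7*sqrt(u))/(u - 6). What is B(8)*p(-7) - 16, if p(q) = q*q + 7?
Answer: 208 + 392*sqrt(2) ≈ 762.37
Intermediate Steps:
B(u) = (u + 7*sqrt(u))/(-6 + u)
p(q) = 7 + q**2 (p(q) = q**2 + 7 = 7 + q**2)
B(8)*p(-7) - 16 = ((8 + 7*sqrt(8))/(-6 + 8))*(7 + (-7)**2) - 16 = ((8 + 7*(2*sqrt(2)))/2)*(7 + 49) - 16 = ((8 + 14*sqrt(2))/2)*56 - 16 = (4 + 7*sqrt(2))*56 - 16 = (224 + 392*sqrt(2)) - 16 = 208 + 392*sqrt(2)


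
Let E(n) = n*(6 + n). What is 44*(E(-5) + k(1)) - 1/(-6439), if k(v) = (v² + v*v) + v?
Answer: -566631/6439 ≈ -88.000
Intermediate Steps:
k(v) = v + 2*v² (k(v) = (v² + v²) + v = 2*v² + v = v + 2*v²)
44*(E(-5) + k(1)) - 1/(-6439) = 44*(-5*(6 - 5) + 1*(1 + 2*1)) - 1/(-6439) = 44*(-5*1 + 1*(1 + 2)) - 1*(-1/6439) = 44*(-5 + 1*3) + 1/6439 = 44*(-5 + 3) + 1/6439 = 44*(-2) + 1/6439 = -88 + 1/6439 = -566631/6439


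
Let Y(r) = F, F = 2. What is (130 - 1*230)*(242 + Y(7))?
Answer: -24400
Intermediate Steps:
Y(r) = 2
(130 - 1*230)*(242 + Y(7)) = (130 - 1*230)*(242 + 2) = (130 - 230)*244 = -100*244 = -24400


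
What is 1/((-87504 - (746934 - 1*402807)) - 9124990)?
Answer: -1/9556621 ≈ -1.0464e-7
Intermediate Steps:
1/((-87504 - (746934 - 1*402807)) - 9124990) = 1/((-87504 - (746934 - 402807)) - 9124990) = 1/((-87504 - 1*344127) - 9124990) = 1/((-87504 - 344127) - 9124990) = 1/(-431631 - 9124990) = 1/(-9556621) = -1/9556621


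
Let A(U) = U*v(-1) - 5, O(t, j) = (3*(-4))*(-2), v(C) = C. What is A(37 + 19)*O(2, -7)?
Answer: -1464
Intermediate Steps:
O(t, j) = 24 (O(t, j) = -12*(-2) = 24)
A(U) = -5 - U (A(U) = U*(-1) - 5 = -U - 5 = -5 - U)
A(37 + 19)*O(2, -7) = (-5 - (37 + 19))*24 = (-5 - 1*56)*24 = (-5 - 56)*24 = -61*24 = -1464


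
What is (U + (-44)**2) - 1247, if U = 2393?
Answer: 3082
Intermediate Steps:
(U + (-44)**2) - 1247 = (2393 + (-44)**2) - 1247 = (2393 + 1936) - 1247 = 4329 - 1247 = 3082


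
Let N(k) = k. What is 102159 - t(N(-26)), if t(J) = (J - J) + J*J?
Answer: 101483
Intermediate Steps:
t(J) = J**2 (t(J) = 0 + J**2 = J**2)
102159 - t(N(-26)) = 102159 - 1*(-26)**2 = 102159 - 1*676 = 102159 - 676 = 101483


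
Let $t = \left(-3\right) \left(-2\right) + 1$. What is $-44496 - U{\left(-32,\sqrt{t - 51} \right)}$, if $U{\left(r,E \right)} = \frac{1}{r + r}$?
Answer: $- \frac{2847743}{64} \approx -44496.0$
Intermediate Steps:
$t = 7$ ($t = 6 + 1 = 7$)
$U{\left(r,E \right)} = \frac{1}{2 r}$
$-44496 - U{\left(-32,\sqrt{t - 51} \right)} = -44496 - \frac{1}{2 \left(-32\right)} = -44496 - \frac{1}{2} \left(- \frac{1}{32}\right) = -44496 - - \frac{1}{64} = -44496 + \frac{1}{64} = - \frac{2847743}{64}$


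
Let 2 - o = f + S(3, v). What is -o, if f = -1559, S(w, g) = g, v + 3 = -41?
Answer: -1605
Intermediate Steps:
v = -44 (v = -3 - 41 = -44)
o = 1605 (o = 2 - (-1559 - 44) = 2 - 1*(-1603) = 2 + 1603 = 1605)
-o = -1*1605 = -1605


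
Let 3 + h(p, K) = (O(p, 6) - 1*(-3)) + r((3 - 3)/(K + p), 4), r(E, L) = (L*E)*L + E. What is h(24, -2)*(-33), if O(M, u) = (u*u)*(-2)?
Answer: 2376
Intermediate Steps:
O(M, u) = -2*u² (O(M, u) = u²*(-2) = -2*u²)
r(E, L) = E + E*L² (r(E, L) = (E*L)*L + E = E*L² + E = E + E*L²)
h(p, K) = -72 (h(p, K) = -3 + ((-2*6² - 1*(-3)) + ((3 - 3)/(K + p))*(1 + 4²)) = -3 + ((-2*36 + 3) + (0/(K + p))*(1 + 16)) = -3 + ((-72 + 3) + 0*17) = -3 + (-69 + 0) = -3 - 69 = -72)
h(24, -2)*(-33) = -72*(-33) = 2376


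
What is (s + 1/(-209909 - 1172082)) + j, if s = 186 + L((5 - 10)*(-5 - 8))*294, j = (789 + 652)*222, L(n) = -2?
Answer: 441546124499/1381991 ≈ 3.1950e+5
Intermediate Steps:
j = 319902 (j = 1441*222 = 319902)
s = -402 (s = 186 - 2*294 = 186 - 588 = -402)
(s + 1/(-209909 - 1172082)) + j = (-402 + 1/(-209909 - 1172082)) + 319902 = (-402 + 1/(-1381991)) + 319902 = (-402 - 1/1381991) + 319902 = -555560383/1381991 + 319902 = 441546124499/1381991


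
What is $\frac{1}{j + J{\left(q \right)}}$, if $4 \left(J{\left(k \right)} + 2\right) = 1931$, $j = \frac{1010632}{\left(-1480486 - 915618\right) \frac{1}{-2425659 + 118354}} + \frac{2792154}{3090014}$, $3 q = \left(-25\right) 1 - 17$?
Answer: $\frac{1850998726364}{1802243217709575157} \approx 1.0271 \cdot 10^{-6}$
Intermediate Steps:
$q = -14$ ($q = \frac{\left(-25\right) 1 - 17}{3} = \frac{-25 - 17}{3} = \frac{1}{3} \left(-42\right) = -14$)
$j = \frac{450338337517968916}{462749681591}$ ($j = \frac{1010632}{\left(-2396104\right) \frac{1}{-2307305}} + 2792154 \cdot \frac{1}{3090014} = \frac{1010632}{\left(-2396104\right) \left(- \frac{1}{2307305}\right)} + \frac{1396077}{1545007} = \frac{1010632}{\frac{2396104}{2307305}} + \frac{1396077}{1545007} = 1010632 \cdot \frac{2307305}{2396104} + \frac{1396077}{1545007} = \frac{291479533345}{299513} + \frac{1396077}{1545007} = \frac{450338337517968916}{462749681591} \approx 9.7318 \cdot 10^{5}$)
$J{\left(k \right)} = \frac{1923}{4}$ ($J{\left(k \right)} = -2 + \frac{1}{4} \cdot 1931 = -2 + \frac{1931}{4} = \frac{1923}{4}$)
$\frac{1}{j + J{\left(q \right)}} = \frac{1}{\frac{450338337517968916}{462749681591} + \frac{1923}{4}} = \frac{1}{\frac{1802243217709575157}{1850998726364}} = \frac{1850998726364}{1802243217709575157}$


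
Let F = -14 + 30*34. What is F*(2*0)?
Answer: 0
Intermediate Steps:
F = 1006 (F = -14 + 1020 = 1006)
F*(2*0) = 1006*(2*0) = 1006*0 = 0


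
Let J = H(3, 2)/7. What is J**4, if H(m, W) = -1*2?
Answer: 16/2401 ≈ 0.0066639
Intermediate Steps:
H(m, W) = -2
J = -2/7 ≈ -0.28571
J**4 = (-2/7)**4 = 16/2401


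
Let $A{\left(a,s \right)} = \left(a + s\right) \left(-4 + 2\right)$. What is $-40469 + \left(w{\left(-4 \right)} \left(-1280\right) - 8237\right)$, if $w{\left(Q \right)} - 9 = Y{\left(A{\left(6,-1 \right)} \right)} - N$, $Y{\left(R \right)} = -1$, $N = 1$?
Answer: $-57666$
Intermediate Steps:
$A{\left(a,s \right)} = - 2 a - 2 s$ ($A{\left(a,s \right)} = \left(a + s\right) \left(-2\right) = - 2 a - 2 s$)
$w{\left(Q \right)} = 7$ ($w{\left(Q \right)} = 9 - 2 = 7$)
$-40469 + \left(w{\left(-4 \right)} \left(-1280\right) - 8237\right) = -40469 + \left(7 \left(-1280\right) - 8237\right) = -40469 - 17197 = -57666$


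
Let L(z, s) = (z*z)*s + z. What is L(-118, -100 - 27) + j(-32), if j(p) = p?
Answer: -1768498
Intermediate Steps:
L(z, s) = z + s*z**2 (L(z, s) = z**2*s + z = s*z**2 + z = z + s*z**2)
L(-118, -100 - 27) + j(-32) = -118*(1 + (-100 - 27)*(-118)) - 32 = -118*(1 - 127*(-118)) - 32 = -118*(1 + 14986) - 32 = -118*14987 - 32 = -1768466 - 32 = -1768498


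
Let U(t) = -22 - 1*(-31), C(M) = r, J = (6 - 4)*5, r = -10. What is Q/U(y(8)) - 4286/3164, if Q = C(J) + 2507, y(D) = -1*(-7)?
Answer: 3930967/14238 ≈ 276.09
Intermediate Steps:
y(D) = 7
J = 10 (J = 2*5 = 10)
C(M) = -10
U(t) = 9 (U(t) = -22 + 31 = 9)
Q = 2497 (Q = -10 + 2507 = 2497)
Q/U(y(8)) - 4286/3164 = 2497/9 - 4286/3164 = 2497*(1/9) - 4286*1/3164 = 2497/9 - 2143/1582 = 3930967/14238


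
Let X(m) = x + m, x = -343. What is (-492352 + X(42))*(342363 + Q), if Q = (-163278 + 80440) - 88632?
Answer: -84190949129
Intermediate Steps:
X(m) = -343 + m
Q = -171470 (Q = -82838 - 88632 = -171470)
(-492352 + X(42))*(342363 + Q) = (-492352 + (-343 + 42))*(342363 - 171470) = (-492352 - 301)*170893 = -492653*170893 = -84190949129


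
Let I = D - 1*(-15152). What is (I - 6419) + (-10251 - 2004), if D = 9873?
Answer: 6351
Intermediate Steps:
I = 25025 (I = 9873 - 1*(-15152) = 9873 + 15152 = 25025)
(I - 6419) + (-10251 - 2004) = (25025 - 6419) + (-10251 - 2004) = 18606 - 12255 = 6351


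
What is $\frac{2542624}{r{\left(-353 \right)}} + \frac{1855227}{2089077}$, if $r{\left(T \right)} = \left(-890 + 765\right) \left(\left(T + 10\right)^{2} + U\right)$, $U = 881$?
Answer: $\frac{3695961620117}{5158714516875} \approx 0.71645$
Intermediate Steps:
$r{\left(T \right)} = -110125 - 125 \left(10 + T\right)^{2}$ ($r{\left(T \right)} = \left(-890 + 765\right) \left(\left(T + 10\right)^{2} + 881\right) = - 125 \left(\left(10 + T\right)^{2} + 881\right) = - 125 \left(881 + \left(10 + T\right)^{2}\right) = -110125 - 125 \left(10 + T\right)^{2}$)
$\frac{2542624}{r{\left(-353 \right)}} + \frac{1855227}{2089077} = \frac{2542624}{-110125 - 125 \left(10 - 353\right)^{2}} + \frac{1855227}{2089077} = \frac{2542624}{-110125 - 125 \left(-343\right)^{2}} + 1855227 \cdot \frac{1}{2089077} = \frac{2542624}{-110125 - 14706125} + \frac{618409}{696359} = \frac{2542624}{-14816250} + \frac{618409}{696359} = 2542624 \left(- \frac{1}{14816250}\right) + \frac{618409}{696359} = - \frac{1271312}{7408125} + \frac{618409}{696359} = \frac{3695961620117}{5158714516875}$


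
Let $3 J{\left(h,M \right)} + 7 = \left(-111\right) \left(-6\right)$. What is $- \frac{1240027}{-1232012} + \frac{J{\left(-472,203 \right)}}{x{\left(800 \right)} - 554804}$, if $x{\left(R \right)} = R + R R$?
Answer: $\frac{20045248849}{19865269491} \approx 1.0091$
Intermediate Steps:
$J{\left(h,M \right)} = \frac{659}{3}$ ($J{\left(h,M \right)} = - \frac{7}{3} + \frac{\left(-111\right) \left(-6\right)}{3} = - \frac{7}{3} + \frac{1}{3} \cdot 666 = - \frac{7}{3} + 222 = \frac{659}{3}$)
$x{\left(R \right)} = R + R^{2}$
$- \frac{1240027}{-1232012} + \frac{J{\left(-472,203 \right)}}{x{\left(800 \right)} - 554804} = - \frac{1240027}{-1232012} + \frac{659}{3 \left(800 \left(1 + 800\right) - 554804\right)} = \left(-1240027\right) \left(- \frac{1}{1232012}\right) + \frac{659}{3 \left(800 \cdot 801 - 554804\right)} = \frac{1240027}{1232012} + \frac{659}{3 \left(640800 - 554804\right)} = \frac{1240027}{1232012} + \frac{659}{3 \cdot 85996} = \frac{1240027}{1232012} + \frac{659}{3} \cdot \frac{1}{85996} = \frac{1240027}{1232012} + \frac{659}{257988} = \frac{20045248849}{19865269491}$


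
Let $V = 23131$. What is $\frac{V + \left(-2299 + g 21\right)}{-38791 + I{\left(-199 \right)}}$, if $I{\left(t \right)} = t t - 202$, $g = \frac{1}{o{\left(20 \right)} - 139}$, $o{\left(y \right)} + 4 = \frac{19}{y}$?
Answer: $\frac{4931941}{143944} \approx 34.263$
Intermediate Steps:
$o{\left(y \right)} = -4 + \frac{19}{y}$
$g = - \frac{20}{2841}$ ($g = \frac{1}{\left(-4 + \frac{19}{20}\right) - 139} = \frac{1}{- \frac{61}{20} - 139} = \frac{1}{- \frac{2841}{20}} = - \frac{20}{2841} \approx -0.0070398$)
$I{\left(t \right)} = -202 + t^{2}$ ($I{\left(t \right)} = t^{2} - 202 = -202 + t^{2}$)
$\frac{V + \left(-2299 + g 21\right)}{-38791 + I{\left(-199 \right)}} = \frac{23131 - \frac{2177293}{947}}{-38791 - \left(202 - \left(-199\right)^{2}\right)} = \frac{23131 - \frac{2177293}{947}}{-38791 + \left(-202 + 39601\right)} = \frac{23131 - \frac{2177293}{947}}{-38791 + 39399} = \frac{19727764}{947 \cdot 608} = \frac{19727764}{947} \cdot \frac{1}{608} = \frac{4931941}{143944}$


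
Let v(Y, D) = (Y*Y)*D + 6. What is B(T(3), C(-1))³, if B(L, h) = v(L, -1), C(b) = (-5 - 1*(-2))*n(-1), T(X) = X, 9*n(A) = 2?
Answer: -27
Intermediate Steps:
n(A) = 2/9 (n(A) = (⅑)*2 = 2/9)
v(Y, D) = 6 + D*Y² (v(Y, D) = Y²*D + 6 = D*Y² + 6 = 6 + D*Y²)
C(b) = -⅔ (C(b) = (-5 - 1*(-2))*(2/9) = (-5 + 2)*(2/9) = -3*2/9 = -⅔)
B(L, h) = 6 - L²
B(T(3), C(-1))³ = (6 - 1*3²)³ = (6 - 1*9)³ = (6 - 9)³ = (-3)³ = -27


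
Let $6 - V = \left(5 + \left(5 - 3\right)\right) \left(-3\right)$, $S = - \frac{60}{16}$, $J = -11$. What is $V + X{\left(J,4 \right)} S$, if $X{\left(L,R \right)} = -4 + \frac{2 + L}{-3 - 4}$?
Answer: $\frac{1041}{28} \approx 37.179$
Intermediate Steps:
$X{\left(L,R \right)} = - \frac{30}{7} - \frac{L}{7}$ ($X{\left(L,R \right)} = -4 + \frac{2 + L}{-7} = -4 + \left(2 + L\right) \left(- \frac{1}{7}\right) = -4 - \left(\frac{2}{7} + \frac{L}{7}\right) = - \frac{30}{7} - \frac{L}{7}$)
$S = - \frac{15}{4}$ ($S = \left(-60\right) \frac{1}{16} = - \frac{15}{4} \approx -3.75$)
$V = 27$ ($V = 6 - \left(5 + \left(5 - 3\right)\right) \left(-3\right) = 6 - \left(5 + 2\right) \left(-3\right) = 6 - 7 \left(-3\right) = 6 - -21 = 6 + 21 = 27$)
$V + X{\left(J,4 \right)} S = 27 + \left(- \frac{30}{7} - - \frac{11}{7}\right) \left(- \frac{15}{4}\right) = 27 + \left(- \frac{30}{7} + \frac{11}{7}\right) \left(- \frac{15}{4}\right) = 27 - - \frac{285}{28} = 27 + \frac{285}{28} = \frac{1041}{28}$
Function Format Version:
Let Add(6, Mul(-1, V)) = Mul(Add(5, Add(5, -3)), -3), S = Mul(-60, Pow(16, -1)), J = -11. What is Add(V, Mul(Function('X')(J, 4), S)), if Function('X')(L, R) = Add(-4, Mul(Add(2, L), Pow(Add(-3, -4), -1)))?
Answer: Rational(1041, 28) ≈ 37.179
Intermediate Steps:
Function('X')(L, R) = Add(Rational(-30, 7), Mul(Rational(-1, 7), L)) (Function('X')(L, R) = Add(-4, Mul(Add(2, L), Pow(-7, -1))) = Add(-4, Mul(Add(2, L), Rational(-1, 7))) = Add(-4, Add(Rational(-2, 7), Mul(Rational(-1, 7), L))) = Add(Rational(-30, 7), Mul(Rational(-1, 7), L)))
S = Rational(-15, 4) (S = Mul(-60, Rational(1, 16)) = Rational(-15, 4) ≈ -3.7500)
V = 27 (V = Add(6, Mul(-1, Mul(Add(5, Add(5, -3)), -3))) = Add(6, Mul(-1, Mul(Add(5, 2), -3))) = Add(6, Mul(-1, Mul(7, -3))) = Add(6, Mul(-1, -21)) = Add(6, 21) = 27)
Add(V, Mul(Function('X')(J, 4), S)) = Add(27, Mul(Add(Rational(-30, 7), Mul(Rational(-1, 7), -11)), Rational(-15, 4))) = Add(27, Mul(Add(Rational(-30, 7), Rational(11, 7)), Rational(-15, 4))) = Add(27, Mul(Rational(-19, 7), Rational(-15, 4))) = Add(27, Rational(285, 28)) = Rational(1041, 28)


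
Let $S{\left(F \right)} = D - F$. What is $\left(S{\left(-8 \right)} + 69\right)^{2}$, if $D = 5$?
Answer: $6724$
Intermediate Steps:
$S{\left(F \right)} = 5 - F$
$\left(S{\left(-8 \right)} + 69\right)^{2} = \left(\left(5 - -8\right) + 69\right)^{2} = \left(\left(5 + 8\right) + 69\right)^{2} = \left(13 + 69\right)^{2} = 82^{2} = 6724$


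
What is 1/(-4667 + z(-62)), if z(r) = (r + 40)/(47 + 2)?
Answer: -49/228705 ≈ -0.00021425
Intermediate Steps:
z(r) = 40/49 + r/49 (z(r) = (40 + r)/49 = (40 + r)*(1/49) = 40/49 + r/49)
1/(-4667 + z(-62)) = 1/(-4667 + (40/49 + (1/49)*(-62))) = 1/(-4667 + (40/49 - 62/49)) = 1/(-4667 - 22/49) = 1/(-228705/49) = -49/228705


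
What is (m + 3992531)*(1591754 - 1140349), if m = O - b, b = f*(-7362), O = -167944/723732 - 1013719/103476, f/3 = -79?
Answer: 2110691829495893041485/2080247012 ≈ 1.0146e+12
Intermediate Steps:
f = -237 (f = 3*(-79) = -237)
O = -20862195907/2080247012 (O = -167944*1/723732 - 1013719*1/103476 = -41986/180933 - 1013719/103476 = -20862195907/2080247012 ≈ -10.029)
b = 1744794 (b = -237*(-7362) = 1744794)
m = -3629623367251435/2080247012 (m = -20862195907/2080247012 - 1*1744794 = -20862195907/2080247012 - 1744794 = -3629623367251435/2080247012 ≈ -1.7448e+6)
(m + 3992531)*(1591754 - 1140349) = (-3629623367251435/2080247012 + 3992531)*(1591754 - 1140349) = (4675827315815937/2080247012)*451405 = 2110691829495893041485/2080247012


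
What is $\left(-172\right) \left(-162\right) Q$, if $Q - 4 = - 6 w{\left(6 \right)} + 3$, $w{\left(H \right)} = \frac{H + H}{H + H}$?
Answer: $27864$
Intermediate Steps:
$w{\left(H \right)} = 1$ ($w{\left(H \right)} = \frac{2 H}{2 H} = 2 H \frac{1}{2 H} = 1$)
$Q = 1$ ($Q = 4 + \left(\left(-6\right) 1 + 3\right) = 4 + \left(-6 + 3\right) = 4 - 3 = 1$)
$\left(-172\right) \left(-162\right) Q = \left(-172\right) \left(-162\right) 1 = 27864 \cdot 1 = 27864$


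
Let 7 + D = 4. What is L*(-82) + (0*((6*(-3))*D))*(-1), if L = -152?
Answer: 12464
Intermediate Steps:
D = -3 (D = -7 + 4 = -3)
L*(-82) + (0*((6*(-3))*D))*(-1) = -152*(-82) + (0*((6*(-3))*(-3)))*(-1) = 12464 + (0*(-18*(-3)))*(-1) = 12464 + (0*54)*(-1) = 12464 + 0*(-1) = 12464 + 0 = 12464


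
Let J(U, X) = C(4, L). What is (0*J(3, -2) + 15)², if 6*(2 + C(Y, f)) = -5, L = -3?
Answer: 225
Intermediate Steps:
C(Y, f) = -17/6 (C(Y, f) = -2 + (⅙)*(-5) = -2 - ⅚ = -17/6)
J(U, X) = -17/6
(0*J(3, -2) + 15)² = (0*(-17/6) + 15)² = (0 + 15)² = 15² = 225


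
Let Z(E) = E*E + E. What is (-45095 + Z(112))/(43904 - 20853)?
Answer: -32439/23051 ≈ -1.4073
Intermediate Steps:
Z(E) = E + E**2 (Z(E) = E**2 + E = E + E**2)
(-45095 + Z(112))/(43904 - 20853) = (-45095 + 112*(1 + 112))/(43904 - 20853) = (-45095 + 112*113)/23051 = (-45095 + 12656)*(1/23051) = -32439*1/23051 = -32439/23051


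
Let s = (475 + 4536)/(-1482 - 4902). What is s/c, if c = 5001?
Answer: -5011/31926384 ≈ -0.00015695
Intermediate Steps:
s = -5011/6384 (s = 5011/(-6384) = 5011*(-1/6384) = -5011/6384 ≈ -0.78493)
s/c = -5011/6384/5001 = -5011/6384*1/5001 = -5011/31926384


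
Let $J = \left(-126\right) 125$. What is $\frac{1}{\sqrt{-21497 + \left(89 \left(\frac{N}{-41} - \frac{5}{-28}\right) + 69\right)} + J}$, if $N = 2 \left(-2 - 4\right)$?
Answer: $- \frac{3616200}{56960060239} - \frac{2 i \sqrt{7046192965}}{284800301195} \approx -6.3487 \cdot 10^{-5} - 5.8948 \cdot 10^{-7} i$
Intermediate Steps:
$N = -12$ ($N = 2 \left(-6\right) = -12$)
$J = -15750$
$\frac{1}{\sqrt{-21497 + \left(89 \left(\frac{N}{-41} - \frac{5}{-28}\right) + 69\right)} + J} = \frac{1}{\sqrt{-21497 + \left(89 \left(- \frac{12}{-41} - \frac{5}{-28}\right) + 69\right)} - 15750} = \frac{1}{\sqrt{-21497 + \left(89 \left(\left(-12\right) \left(- \frac{1}{41}\right) - - \frac{5}{28}\right) + 69\right)} - 15750} = \frac{1}{\sqrt{-21497 + \left(89 \left(\frac{12}{41} + \frac{5}{28}\right) + 69\right)} - 15750} = \frac{1}{\sqrt{-21497 + \left(89 \cdot \frac{541}{1148} + 69\right)} - 15750} = \frac{1}{\sqrt{-21497 + \left(\frac{48149}{1148} + 69\right)} - 15750} = \frac{1}{\sqrt{-21497 + \frac{127361}{1148}} - 15750} = \frac{1}{\sqrt{- \frac{24551195}{1148}} - 15750} = \frac{1}{\frac{i \sqrt{7046192965}}{574} - 15750} = \frac{1}{-15750 + \frac{i \sqrt{7046192965}}{574}}$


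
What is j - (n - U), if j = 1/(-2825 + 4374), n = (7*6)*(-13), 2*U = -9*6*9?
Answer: 469348/1549 ≈ 303.00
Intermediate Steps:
U = -243 (U = (-9*6*9)/2 = (-54*9)/2 = (1/2)*(-486) = -243)
n = -546 (n = 42*(-13) = -546)
j = 1/1549 ≈ 0.00064558
j - (n - U) = 1/1549 - (-546 - 1*(-243)) = 1/1549 - (-546 + 243) = 1/1549 - 1*(-303) = 1/1549 + 303 = 469348/1549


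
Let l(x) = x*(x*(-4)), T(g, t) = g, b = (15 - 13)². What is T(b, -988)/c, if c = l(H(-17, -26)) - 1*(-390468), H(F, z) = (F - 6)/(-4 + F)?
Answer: 441/43048568 ≈ 1.0244e-5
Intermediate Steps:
b = 4 (b = 2² = 4)
H(F, z) = (-6 + F)/(-4 + F)
l(x) = -4*x² (l(x) = x*(-4*x) = -4*x²)
c = 172194272/441 (c = -4*(-6 - 17)²/(-4 - 17)² - 1*(-390468) = -4*(-23/(-21))² + 390468 = -4*(-1/21*(-23))² + 390468 = -4*(23/21)² + 390468 = -4*529/441 + 390468 = -2116/441 + 390468 = 172194272/441 ≈ 3.9046e+5)
T(b, -988)/c = 4/(172194272/441) = 4*(441/172194272) = 441/43048568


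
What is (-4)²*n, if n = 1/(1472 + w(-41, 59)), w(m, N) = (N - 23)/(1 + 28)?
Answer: 116/10681 ≈ 0.010860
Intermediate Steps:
w(m, N) = -23/29 + N/29 (w(m, N) = (-23 + N)/29 = (-23 + N)*(1/29) = -23/29 + N/29)
n = 29/42724 (n = 1/(1472 + (-23/29 + (1/29)*59)) = 1/(1472 + (-23/29 + 59/29)) = 1/(1472 + 36/29) = 1/(42724/29) = 29/42724 ≈ 0.00067878)
(-4)²*n = (-4)²*(29/42724) = 16*(29/42724) = 116/10681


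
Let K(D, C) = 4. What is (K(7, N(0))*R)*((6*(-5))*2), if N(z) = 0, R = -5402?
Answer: 1296480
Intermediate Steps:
(K(7, N(0))*R)*((6*(-5))*2) = (4*(-5402))*((6*(-5))*2) = -(-648240)*2 = -21608*(-60) = 1296480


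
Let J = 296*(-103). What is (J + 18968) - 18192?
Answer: -29712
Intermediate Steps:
J = -30488
(J + 18968) - 18192 = (-30488 + 18968) - 18192 = -11520 - 18192 = -29712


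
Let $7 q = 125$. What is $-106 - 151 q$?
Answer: $- \frac{19617}{7} \approx -2802.4$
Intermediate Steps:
$q = \frac{125}{7}$ ($q = \frac{1}{7} \cdot 125 = \frac{125}{7} \approx 17.857$)
$-106 - 151 q = -106 - \frac{18875}{7} = - \frac{19617}{7}$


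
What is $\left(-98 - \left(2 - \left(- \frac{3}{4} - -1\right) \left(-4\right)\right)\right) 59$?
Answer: $-5959$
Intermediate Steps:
$\left(-98 - \left(2 - \left(- \frac{3}{4} - -1\right) \left(-4\right)\right)\right) 59 = \left(-98 - \left(2 - \left(\left(-3\right) \frac{1}{4} + 1\right) \left(-4\right)\right)\right) 59 = \left(-98 - \left(2 - \left(- \frac{3}{4} + 1\right) \left(-4\right)\right)\right) 59 = \left(-98 + \left(-2 + \frac{1}{4} \left(-4\right)\right)\right) 59 = \left(-98 - 3\right) 59 = \left(-101\right) 59 = -5959$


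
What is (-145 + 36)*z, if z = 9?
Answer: -981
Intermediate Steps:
(-145 + 36)*z = (-145 + 36)*9 = -109*9 = -981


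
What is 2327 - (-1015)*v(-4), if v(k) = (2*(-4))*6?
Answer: -46393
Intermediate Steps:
v(k) = -48 (v(k) = -8*6 = -48)
2327 - (-1015)*v(-4) = 2327 - (-1015)*(-48) = 2327 - 1*48720 = 2327 - 48720 = -46393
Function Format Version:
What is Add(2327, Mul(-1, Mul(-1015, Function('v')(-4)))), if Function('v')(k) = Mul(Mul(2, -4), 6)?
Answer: -46393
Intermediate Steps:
Function('v')(k) = -48 (Function('v')(k) = Mul(-8, 6) = -48)
Add(2327, Mul(-1, Mul(-1015, Function('v')(-4)))) = Add(2327, Mul(-1, Mul(-1015, -48))) = Add(2327, Mul(-1, 48720)) = Add(2327, -48720) = -46393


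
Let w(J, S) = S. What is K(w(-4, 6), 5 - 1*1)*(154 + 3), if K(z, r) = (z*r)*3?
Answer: 11304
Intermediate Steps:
K(z, r) = 3*r*z (K(z, r) = (r*z)*3 = 3*r*z)
K(w(-4, 6), 5 - 1*1)*(154 + 3) = (3*(5 - 1*1)*6)*(154 + 3) = (3*(5 - 1)*6)*157 = (3*4*6)*157 = 72*157 = 11304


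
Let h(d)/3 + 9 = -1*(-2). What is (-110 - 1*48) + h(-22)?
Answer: -179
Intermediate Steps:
h(d) = -21 (h(d) = -27 + 3*(-1*(-2)) = -27 + 3*2 = -27 + 6 = -21)
(-110 - 1*48) + h(-22) = (-110 - 1*48) - 21 = (-110 - 48) - 21 = -158 - 21 = -179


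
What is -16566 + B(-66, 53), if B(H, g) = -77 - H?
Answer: -16577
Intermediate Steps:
-16566 + B(-66, 53) = -16566 + (-77 - 1*(-66)) = -16566 + (-77 + 66) = -16566 - 11 = -16577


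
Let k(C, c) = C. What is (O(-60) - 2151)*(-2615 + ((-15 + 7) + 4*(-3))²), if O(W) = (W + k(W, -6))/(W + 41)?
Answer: 90259035/19 ≈ 4.7505e+6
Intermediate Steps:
O(W) = 2*W/(41 + W) (O(W) = (W + W)/(W + 41) = (2*W)/(41 + W) = 2*W/(41 + W))
(O(-60) - 2151)*(-2615 + ((-15 + 7) + 4*(-3))²) = (2*(-60)/(41 - 60) - 2151)*(-2615 + ((-15 + 7) + 4*(-3))²) = (2*(-60)/(-19) - 2151)*(-2615 + (-8 - 12)²) = (2*(-60)*(-1/19) - 2151)*(-2615 + (-20)²) = (120/19 - 2151)*(-2615 + 400) = -40749/19*(-2215) = 90259035/19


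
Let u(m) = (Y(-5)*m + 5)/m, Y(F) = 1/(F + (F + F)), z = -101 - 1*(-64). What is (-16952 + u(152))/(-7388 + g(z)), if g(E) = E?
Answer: 38650637/16929000 ≈ 2.2831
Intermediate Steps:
z = -37 (z = -101 + 64 = -37)
Y(F) = 1/(3*F) (Y(F) = 1/(F + 2*F) = 1/(3*F))
u(m) = (5 - m/15)/m (u(m) = (((⅓)/(-5))*m + 5)/m = (((⅓)*(-⅕))*m + 5)/m = (-m/15 + 5)/m = (5 - m/15)/m)
(-16952 + u(152))/(-7388 + g(z)) = (-16952 + (1/15)*(75 - 1*152)/152)/(-7388 - 37) = (-16952 + (1/15)*(1/152)*(75 - 152))/(-7425) = (-16952 + (1/15)*(1/152)*(-77))*(-1/7425) = (-16952 - 77/2280)*(-1/7425) = -38650637/2280*(-1/7425) = 38650637/16929000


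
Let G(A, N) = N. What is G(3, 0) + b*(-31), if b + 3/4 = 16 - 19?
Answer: 465/4 ≈ 116.25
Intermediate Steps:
b = -15/4 (b = -¾ + (16 - 19) = -¾ - 3 = -15/4 ≈ -3.7500)
G(3, 0) + b*(-31) = 0 - 15/4*(-31) = 0 + 465/4 = 465/4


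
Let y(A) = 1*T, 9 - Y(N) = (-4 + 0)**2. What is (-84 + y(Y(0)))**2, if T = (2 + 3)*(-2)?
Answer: 8836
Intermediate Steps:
Y(N) = -7 (Y(N) = 9 - (-4 + 0)**2 = 9 - 1*(-4)**2 = 9 - 1*16 = 9 - 16 = -7)
T = -10 (T = 5*(-2) = -10)
y(A) = -10 (y(A) = 1*(-10) = -10)
(-84 + y(Y(0)))**2 = (-84 - 10)**2 = (-94)**2 = 8836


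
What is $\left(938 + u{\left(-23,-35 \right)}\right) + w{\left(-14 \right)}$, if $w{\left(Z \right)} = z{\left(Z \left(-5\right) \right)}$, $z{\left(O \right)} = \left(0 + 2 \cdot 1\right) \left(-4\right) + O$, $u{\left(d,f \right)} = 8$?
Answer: $1008$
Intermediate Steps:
$z{\left(O \right)} = -8 + O$ ($z{\left(O \right)} = \left(0 + 2\right) \left(-4\right) + O = 2 \left(-4\right) + O = -8 + O$)
$w{\left(Z \right)} = -8 - 5 Z$ ($w{\left(Z \right)} = -8 + Z \left(-5\right) = -8 - 5 Z$)
$\left(938 + u{\left(-23,-35 \right)}\right) + w{\left(-14 \right)} = \left(938 + 8\right) - -62 = 946 + \left(-8 + 70\right) = 946 + 62 = 1008$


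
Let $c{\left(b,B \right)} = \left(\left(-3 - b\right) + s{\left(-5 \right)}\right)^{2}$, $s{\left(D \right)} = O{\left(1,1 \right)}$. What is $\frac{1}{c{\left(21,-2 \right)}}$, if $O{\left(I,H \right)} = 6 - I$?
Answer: $\frac{1}{361} \approx 0.0027701$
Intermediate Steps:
$s{\left(D \right)} = 5$ ($s{\left(D \right)} = 6 - 1 = 5$)
$c{\left(b,B \right)} = \left(2 - b\right)^{2}$ ($c{\left(b,B \right)} = \left(\left(-3 - b\right) + 5\right)^{2} = \left(2 - b\right)^{2}$)
$\frac{1}{c{\left(21,-2 \right)}} = \frac{1}{\left(-2 + 21\right)^{2}} = \frac{1}{19^{2}} = \frac{1}{361}$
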